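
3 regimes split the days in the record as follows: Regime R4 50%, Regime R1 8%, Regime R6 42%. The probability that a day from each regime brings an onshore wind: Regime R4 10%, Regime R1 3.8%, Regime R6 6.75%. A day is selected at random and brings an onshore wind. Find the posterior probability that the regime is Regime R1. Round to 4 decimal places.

Prior × likelihood for each hypothesis:
  Regime R4: 0.5 × 0.1 = 0.05
  Regime R1: 0.08 × 0.038 = 0.00304
  Regime R6: 0.42 × 0.0675 = 0.02835
Sum = 0.08139.
P(Regime R1 | evidence) = 0.00304 / 0.08139 ≈ 0.0374.

0.0374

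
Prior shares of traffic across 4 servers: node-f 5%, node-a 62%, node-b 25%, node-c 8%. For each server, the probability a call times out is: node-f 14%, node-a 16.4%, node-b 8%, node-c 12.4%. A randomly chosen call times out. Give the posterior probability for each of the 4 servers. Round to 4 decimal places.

node-f 0.0505, node-a 0.7336, node-b 0.1443, node-c 0.0716

Compute prior × likelihood for every hypothesis:
  node-f: 0.05 × 0.14 = 0.007
  node-a: 0.62 × 0.164 = 0.10168
  node-b: 0.25 × 0.08 = 0.02
  node-c: 0.08 × 0.124 = 0.00992
Total = 0.1386.
P(node-f | timeout) = 0.007/0.1386 ≈ 0.0505
P(node-a | timeout) = 0.10168/0.1386 ≈ 0.7336
P(node-b | timeout) = 0.02/0.1386 ≈ 0.1443
P(node-c | timeout) = 0.00992/0.1386 ≈ 0.0716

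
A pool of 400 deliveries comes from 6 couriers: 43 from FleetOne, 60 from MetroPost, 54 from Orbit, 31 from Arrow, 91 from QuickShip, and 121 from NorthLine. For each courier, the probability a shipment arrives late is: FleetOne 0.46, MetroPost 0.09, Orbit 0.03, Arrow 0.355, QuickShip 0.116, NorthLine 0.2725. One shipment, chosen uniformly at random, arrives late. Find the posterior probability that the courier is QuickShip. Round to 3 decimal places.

Unnormalized posteriors (prior × likelihood):
  FleetOne: 0.1075 × 0.46 = 0.04945
  MetroPost: 0.15 × 0.09 = 0.0135
  Orbit: 0.135 × 0.03 = 0.00405
  Arrow: 0.0775 × 0.355 = 0.0275125
  QuickShip: 0.2275 × 0.116 = 0.02639
  NorthLine: 0.3025 × 0.2725 = 0.08243125
Total = 0.20333375.
P(QuickShip | evidence) = 0.02639 / 0.20333375 ≈ 0.130.

0.130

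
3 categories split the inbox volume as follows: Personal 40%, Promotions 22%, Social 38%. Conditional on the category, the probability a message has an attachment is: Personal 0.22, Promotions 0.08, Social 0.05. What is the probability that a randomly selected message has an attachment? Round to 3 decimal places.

Prior × likelihood for each hypothesis:
  Personal: 0.4 × 0.22 = 0.088
  Promotions: 0.22 × 0.08 = 0.0176
  Social: 0.38 × 0.05 = 0.019
P(attachment) = 0.088 + 0.0176 + 0.019 = 0.1246 → 0.125.

0.125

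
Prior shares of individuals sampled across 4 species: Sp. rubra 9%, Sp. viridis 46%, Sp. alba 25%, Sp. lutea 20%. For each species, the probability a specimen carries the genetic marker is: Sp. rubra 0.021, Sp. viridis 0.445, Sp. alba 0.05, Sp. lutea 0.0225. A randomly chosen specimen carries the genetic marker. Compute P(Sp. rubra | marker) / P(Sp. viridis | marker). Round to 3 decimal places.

Compute prior × likelihood for every hypothesis:
  Sp. rubra: 0.09 × 0.021 = 0.00189
  Sp. viridis: 0.46 × 0.445 = 0.2047
  Sp. alba: 0.25 × 0.05 = 0.0125
  Sp. lutea: 0.2 × 0.0225 = 0.0045
Sum = 0.22359.
The ratio is 0.00189 / 0.2047 (the normalizer cancels) = 0.009.

0.009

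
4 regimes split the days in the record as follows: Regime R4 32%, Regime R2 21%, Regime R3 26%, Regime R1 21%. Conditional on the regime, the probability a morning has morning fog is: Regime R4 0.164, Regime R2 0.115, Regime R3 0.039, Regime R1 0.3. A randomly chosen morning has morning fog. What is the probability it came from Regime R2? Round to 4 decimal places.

0.1612

Compute prior × likelihood for every hypothesis:
  Regime R4: 0.32 × 0.164 = 0.05248
  Regime R2: 0.21 × 0.115 = 0.02415
  Regime R3: 0.26 × 0.039 = 0.01014
  Regime R1: 0.21 × 0.3 = 0.063
Total = 0.14977.
P(Regime R2 | evidence) = 0.02415 / 0.14977 ≈ 0.1612.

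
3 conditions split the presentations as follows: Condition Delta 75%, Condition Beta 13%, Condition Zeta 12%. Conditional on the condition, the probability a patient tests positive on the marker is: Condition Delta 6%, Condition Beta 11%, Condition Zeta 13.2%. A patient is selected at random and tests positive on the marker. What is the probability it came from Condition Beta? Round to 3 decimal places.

0.190

Prior × likelihood for each hypothesis:
  Condition Delta: 0.75 × 0.06 = 0.045
  Condition Beta: 0.13 × 0.11 = 0.0143
  Condition Zeta: 0.12 × 0.132 = 0.01584
Normalizing constant = 0.07514.
P(Condition Beta | evidence) = 0.0143 / 0.07514 ≈ 0.190.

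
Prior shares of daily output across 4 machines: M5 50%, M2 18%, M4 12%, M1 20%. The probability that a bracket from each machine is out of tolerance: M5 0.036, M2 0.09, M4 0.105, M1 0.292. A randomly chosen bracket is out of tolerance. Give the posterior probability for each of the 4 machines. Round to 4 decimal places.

Unnormalized posteriors (prior × likelihood):
  M5: 0.5 × 0.036 = 0.018
  M2: 0.18 × 0.09 = 0.0162
  M4: 0.12 × 0.105 = 0.0126
  M1: 0.2 × 0.292 = 0.0584
Sum = 0.1052.
P(M5 | oversize) = 0.018/0.1052 ≈ 0.1711
P(M2 | oversize) = 0.0162/0.1052 ≈ 0.1540
P(M4 | oversize) = 0.0126/0.1052 ≈ 0.1198
P(M1 | oversize) = 0.0584/0.1052 ≈ 0.5551
(Check: 0.1711+0.1540+0.1198+0.5551 = 1.0000.)

M5 0.1711, M2 0.1540, M4 0.1198, M1 0.5551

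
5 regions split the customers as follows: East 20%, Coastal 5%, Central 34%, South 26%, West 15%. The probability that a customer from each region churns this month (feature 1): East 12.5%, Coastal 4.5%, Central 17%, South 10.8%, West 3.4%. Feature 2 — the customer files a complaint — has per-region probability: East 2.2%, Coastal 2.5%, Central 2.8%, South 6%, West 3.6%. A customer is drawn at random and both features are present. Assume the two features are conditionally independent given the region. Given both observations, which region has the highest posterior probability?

South

Compute prior × likelihood for every hypothesis:
  East: 0.2 × 0.125 × 0.022 = 0.00055
  Coastal: 0.05 × 0.045 × 0.025 = 0.00005625
  Central: 0.34 × 0.17 × 0.028 = 0.0016184
  South: 0.26 × 0.108 × 0.06 = 0.0016848
  West: 0.15 × 0.034 × 0.036 = 0.0001836
Total = 0.00409305.
Largest term belongs to South, so South is most probable.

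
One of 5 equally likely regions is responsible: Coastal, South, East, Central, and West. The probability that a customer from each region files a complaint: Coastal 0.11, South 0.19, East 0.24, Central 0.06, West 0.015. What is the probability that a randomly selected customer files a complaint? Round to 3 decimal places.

0.123

With a uniform prior (1/5 each), posterior ∝ likelihood:
  Coastal: 0.11
  South: 0.19
  East: 0.24
  Central: 0.06
  West: 0.015
P(complaint) = (1/5) × (0.11 + 0.19 + 0.24 + 0.06 + 0.015) = 0.615/5 ≈ 0.123.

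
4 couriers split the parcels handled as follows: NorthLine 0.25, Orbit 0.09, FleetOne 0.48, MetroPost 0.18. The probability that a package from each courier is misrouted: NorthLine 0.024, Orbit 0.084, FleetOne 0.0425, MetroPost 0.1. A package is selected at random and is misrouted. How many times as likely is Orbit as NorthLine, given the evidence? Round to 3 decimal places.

By Bayes' rule, posterior ∝ prior × likelihood:
  NorthLine: 0.25 × 0.024 = 0.006
  Orbit: 0.09 × 0.084 = 0.00756
  FleetOne: 0.48 × 0.0425 = 0.0204
  MetroPost: 0.18 × 0.1 = 0.018
Sum = 0.05196.
The ratio is 0.00756 / 0.006 (the normalizer cancels) = 1.260.

1.260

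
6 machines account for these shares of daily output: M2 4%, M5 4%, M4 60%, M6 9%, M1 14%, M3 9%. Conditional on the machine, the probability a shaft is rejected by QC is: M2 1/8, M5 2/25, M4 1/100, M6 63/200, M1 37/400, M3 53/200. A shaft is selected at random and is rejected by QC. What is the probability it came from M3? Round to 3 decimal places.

0.301

Compute prior × likelihood for every hypothesis:
  M2: 0.04 × 0.125 = 0.005
  M5: 0.04 × 0.08 = 0.0032
  M4: 0.6 × 0.01 = 0.006
  M6: 0.09 × 0.315 = 0.02835
  M1: 0.14 × 0.0925 = 0.01295
  M3: 0.09 × 0.265 = 0.02385
Total = 0.07935.
P(M3 | evidence) = 0.02385 / 0.07935 ≈ 0.301.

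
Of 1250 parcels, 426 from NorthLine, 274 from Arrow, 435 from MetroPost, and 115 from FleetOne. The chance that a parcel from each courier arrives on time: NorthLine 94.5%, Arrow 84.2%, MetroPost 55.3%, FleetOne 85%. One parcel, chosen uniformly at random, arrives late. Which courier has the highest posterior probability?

MetroPost

Taking complements, P(late | each) = NorthLine 0.055, Arrow 0.158, MetroPost 0.447, FleetOne 0.15.
By Bayes' rule, posterior ∝ prior × likelihood:
  NorthLine: 0.3408 × 0.055 = 0.018744
  Arrow: 0.2192 × 0.158 = 0.0346336
  MetroPost: 0.348 × 0.447 = 0.155556
  FleetOne: 0.092 × 0.15 = 0.0138
Normalizing constant = 0.2227336.
Largest term belongs to MetroPost, so MetroPost is most probable.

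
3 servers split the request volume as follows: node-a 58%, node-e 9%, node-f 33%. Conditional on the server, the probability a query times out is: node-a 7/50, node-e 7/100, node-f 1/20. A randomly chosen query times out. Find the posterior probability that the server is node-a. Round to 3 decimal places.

0.781

Prior × likelihood for each hypothesis:
  node-a: 0.58 × 0.14 = 0.0812
  node-e: 0.09 × 0.07 = 0.0063
  node-f: 0.33 × 0.05 = 0.0165
Normalizing constant = 0.104.
P(node-a | evidence) = 0.0812 / 0.104 ≈ 0.781.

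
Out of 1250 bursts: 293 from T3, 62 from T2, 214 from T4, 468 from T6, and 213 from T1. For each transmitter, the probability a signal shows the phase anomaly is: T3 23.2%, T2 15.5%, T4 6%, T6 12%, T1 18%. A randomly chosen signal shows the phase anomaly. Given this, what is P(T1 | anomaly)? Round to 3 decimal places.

0.207

Compute prior × likelihood for every hypothesis:
  T3: 0.2344 × 0.232 = 0.0543808
  T2: 0.0496 × 0.155 = 0.007688
  T4: 0.1712 × 0.06 = 0.010272
  T6: 0.3744 × 0.12 = 0.044928
  T1: 0.1704 × 0.18 = 0.030672
Total = 0.1479408.
P(T1 | evidence) = 0.030672 / 0.1479408 ≈ 0.207.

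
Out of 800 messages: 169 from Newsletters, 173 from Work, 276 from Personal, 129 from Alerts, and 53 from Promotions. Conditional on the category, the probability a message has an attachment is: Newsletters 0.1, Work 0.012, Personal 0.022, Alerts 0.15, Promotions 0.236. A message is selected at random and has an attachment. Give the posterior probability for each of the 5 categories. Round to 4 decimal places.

Newsletters 0.2970, Work 0.0365, Personal 0.1067, Alerts 0.3400, Promotions 0.2198

Compute prior × likelihood for every hypothesis:
  Newsletters: 0.21125 × 0.1 = 0.021125
  Work: 0.21625 × 0.012 = 0.002595
  Personal: 0.345 × 0.022 = 0.00759
  Alerts: 0.16125 × 0.15 = 0.0241875
  Promotions: 0.06625 × 0.236 = 0.015635
Normalizing constant = 0.0711325.
P(Newsletters | attachment) = 0.021125/0.0711325 ≈ 0.2970
P(Work | attachment) = 0.002595/0.0711325 ≈ 0.0365
P(Personal | attachment) = 0.00759/0.0711325 ≈ 0.1067
P(Alerts | attachment) = 0.0241875/0.0711325 ≈ 0.3400
P(Promotions | attachment) = 0.015635/0.0711325 ≈ 0.2198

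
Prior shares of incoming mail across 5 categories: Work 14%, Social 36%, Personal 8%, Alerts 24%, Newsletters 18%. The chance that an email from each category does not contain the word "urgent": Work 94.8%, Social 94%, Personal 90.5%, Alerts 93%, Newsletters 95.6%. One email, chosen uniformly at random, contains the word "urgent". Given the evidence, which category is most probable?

Social

Taking complements, P(urgent-flag | each) = Work 0.052, Social 0.06, Personal 0.095, Alerts 0.07, Newsletters 0.044.
Compute prior × likelihood for every hypothesis:
  Work: 0.14 × 0.052 = 0.00728
  Social: 0.36 × 0.06 = 0.0216
  Personal: 0.08 × 0.095 = 0.0076
  Alerts: 0.24 × 0.07 = 0.0168
  Newsletters: 0.18 × 0.044 = 0.00792
Sum = 0.0612.
Largest term belongs to Social, so Social is most probable.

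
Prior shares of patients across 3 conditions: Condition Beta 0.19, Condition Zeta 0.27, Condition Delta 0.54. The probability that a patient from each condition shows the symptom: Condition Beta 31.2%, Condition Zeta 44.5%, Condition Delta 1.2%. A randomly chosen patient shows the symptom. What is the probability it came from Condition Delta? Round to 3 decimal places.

By Bayes' rule, posterior ∝ prior × likelihood:
  Condition Beta: 0.19 × 0.312 = 0.05928
  Condition Zeta: 0.27 × 0.445 = 0.12015
  Condition Delta: 0.54 × 0.012 = 0.00648
Sum = 0.18591.
P(Condition Delta | evidence) = 0.00648 / 0.18591 ≈ 0.035.

0.035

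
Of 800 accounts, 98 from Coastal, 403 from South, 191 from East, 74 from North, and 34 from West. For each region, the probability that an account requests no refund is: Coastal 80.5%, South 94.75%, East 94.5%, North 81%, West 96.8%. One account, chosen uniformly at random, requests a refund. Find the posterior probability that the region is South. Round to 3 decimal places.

Taking complements, P(refund | each) = Coastal 0.195, South 0.0525, East 0.055, North 0.19, West 0.032.
Compute prior × likelihood for every hypothesis:
  Coastal: 0.1225 × 0.195 = 0.0238875
  South: 0.50375 × 0.0525 = 0.026446875
  East: 0.23875 × 0.055 = 0.01313125
  North: 0.0925 × 0.19 = 0.017575
  West: 0.0425 × 0.032 = 0.00136
Total = 0.082400625.
P(South | evidence) = 0.026446875 / 0.082400625 ≈ 0.321.

0.321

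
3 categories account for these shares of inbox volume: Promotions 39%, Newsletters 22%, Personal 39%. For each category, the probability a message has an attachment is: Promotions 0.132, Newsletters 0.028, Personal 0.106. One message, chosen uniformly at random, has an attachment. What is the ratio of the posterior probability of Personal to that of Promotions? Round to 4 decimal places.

Prior × likelihood for each hypothesis:
  Promotions: 0.39 × 0.132 = 0.05148
  Newsletters: 0.22 × 0.028 = 0.00616
  Personal: 0.39 × 0.106 = 0.04134
Sum = 0.09898.
The ratio is 0.04134 / 0.05148 (the normalizer cancels) = 0.8030.

0.8030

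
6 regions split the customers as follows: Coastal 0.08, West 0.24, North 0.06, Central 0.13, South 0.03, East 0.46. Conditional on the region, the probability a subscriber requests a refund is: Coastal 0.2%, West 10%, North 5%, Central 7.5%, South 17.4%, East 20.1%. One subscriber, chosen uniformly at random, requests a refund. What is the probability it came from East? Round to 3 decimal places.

0.687

Compute prior × likelihood for every hypothesis:
  Coastal: 0.08 × 0.002 = 0.00016
  West: 0.24 × 0.1 = 0.024
  North: 0.06 × 0.05 = 0.003
  Central: 0.13 × 0.075 = 0.00975
  South: 0.03 × 0.174 = 0.00522
  East: 0.46 × 0.201 = 0.09246
Total = 0.13459.
P(East | evidence) = 0.09246 / 0.13459 ≈ 0.687.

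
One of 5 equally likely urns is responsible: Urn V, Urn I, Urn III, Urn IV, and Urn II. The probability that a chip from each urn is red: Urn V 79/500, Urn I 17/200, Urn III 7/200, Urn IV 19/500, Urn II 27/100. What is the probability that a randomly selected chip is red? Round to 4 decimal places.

Since the prior is uniform, the posterior is proportional to the likelihood:
  Urn V: 0.158
  Urn I: 0.085
  Urn III: 0.035
  Urn IV: 0.038
  Urn II: 0.27
P(red) = (1/5) × (0.158 + 0.085 + 0.035 + 0.038 + 0.27) = 0.586/5 ≈ 0.1172.

0.1172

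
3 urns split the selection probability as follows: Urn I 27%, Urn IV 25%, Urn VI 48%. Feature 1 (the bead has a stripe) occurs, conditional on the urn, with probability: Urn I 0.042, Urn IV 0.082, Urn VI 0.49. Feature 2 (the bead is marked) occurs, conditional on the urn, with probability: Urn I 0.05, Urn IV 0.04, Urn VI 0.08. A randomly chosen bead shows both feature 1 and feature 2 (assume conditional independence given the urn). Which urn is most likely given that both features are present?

Urn VI

Unnormalized posteriors (prior × likelihood):
  Urn I: 0.27 × 0.042 × 0.05 = 0.000567
  Urn IV: 0.25 × 0.082 × 0.04 = 0.00082
  Urn VI: 0.48 × 0.49 × 0.08 = 0.018816
Sum = 0.020203.
Largest term belongs to Urn VI, so Urn VI is most probable.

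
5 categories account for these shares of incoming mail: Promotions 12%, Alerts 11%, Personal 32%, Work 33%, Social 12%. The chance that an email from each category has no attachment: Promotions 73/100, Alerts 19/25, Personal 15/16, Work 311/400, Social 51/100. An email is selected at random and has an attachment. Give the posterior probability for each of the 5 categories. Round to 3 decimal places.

Taking complements, P(attachment | each) = Promotions 0.27, Alerts 0.24, Personal 0.0625, Work 0.2225, Social 0.49.
Compute prior × likelihood for every hypothesis:
  Promotions: 0.12 × 0.27 = 0.0324
  Alerts: 0.11 × 0.24 = 0.0264
  Personal: 0.32 × 0.0625 = 0.02
  Work: 0.33 × 0.2225 = 0.073425
  Social: 0.12 × 0.49 = 0.0588
Sum = 0.211025.
P(Promotions | attachment) = 0.0324/0.211025 ≈ 0.154
P(Alerts | attachment) = 0.0264/0.211025 ≈ 0.125
P(Personal | attachment) = 0.02/0.211025 ≈ 0.095
P(Work | attachment) = 0.073425/0.211025 ≈ 0.348
P(Social | attachment) = 0.0588/0.211025 ≈ 0.279
(Check: 0.154+0.125+0.095+0.348+0.279 = 1.001.)

Promotions 0.154, Alerts 0.125, Personal 0.095, Work 0.348, Social 0.279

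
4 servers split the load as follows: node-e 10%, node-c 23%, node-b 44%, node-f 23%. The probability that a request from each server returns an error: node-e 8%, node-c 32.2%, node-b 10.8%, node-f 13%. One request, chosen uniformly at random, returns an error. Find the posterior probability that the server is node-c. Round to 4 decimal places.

0.4644

Prior × likelihood for each hypothesis:
  node-e: 0.1 × 0.08 = 0.008
  node-c: 0.23 × 0.322 = 0.07406
  node-b: 0.44 × 0.108 = 0.04752
  node-f: 0.23 × 0.13 = 0.0299
Total = 0.15948.
P(node-c | evidence) = 0.07406 / 0.15948 ≈ 0.4644.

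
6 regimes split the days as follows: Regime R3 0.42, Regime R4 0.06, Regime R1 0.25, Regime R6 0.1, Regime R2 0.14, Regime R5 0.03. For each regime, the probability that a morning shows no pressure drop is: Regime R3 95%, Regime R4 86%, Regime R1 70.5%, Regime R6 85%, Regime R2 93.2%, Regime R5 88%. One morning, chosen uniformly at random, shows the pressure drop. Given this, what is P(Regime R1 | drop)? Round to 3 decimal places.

Taking complements, P(drop | each) = Regime R3 0.05, Regime R4 0.14, Regime R1 0.295, Regime R6 0.15, Regime R2 0.068, Regime R5 0.12.
Prior × likelihood for each hypothesis:
  Regime R3: 0.42 × 0.05 = 0.021
  Regime R4: 0.06 × 0.14 = 0.0084
  Regime R1: 0.25 × 0.295 = 0.07375
  Regime R6: 0.1 × 0.15 = 0.015
  Regime R2: 0.14 × 0.068 = 0.00952
  Regime R5: 0.03 × 0.12 = 0.0036
Normalizing constant = 0.13127.
P(Regime R1 | evidence) = 0.07375 / 0.13127 ≈ 0.562.

0.562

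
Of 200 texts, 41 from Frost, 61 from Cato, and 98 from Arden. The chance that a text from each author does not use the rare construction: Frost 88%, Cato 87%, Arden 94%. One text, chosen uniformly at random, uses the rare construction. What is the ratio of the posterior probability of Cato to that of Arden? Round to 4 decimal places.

1.3486

Taking complements, P(rare-form | each) = Frost 0.12, Cato 0.13, Arden 0.06.
Compute prior × likelihood for every hypothesis:
  Frost: 0.205 × 0.12 = 0.0246
  Cato: 0.305 × 0.13 = 0.03965
  Arden: 0.49 × 0.06 = 0.0294
Normalizing constant = 0.09365.
The ratio is 0.03965 / 0.0294 (the normalizer cancels) = 1.3486.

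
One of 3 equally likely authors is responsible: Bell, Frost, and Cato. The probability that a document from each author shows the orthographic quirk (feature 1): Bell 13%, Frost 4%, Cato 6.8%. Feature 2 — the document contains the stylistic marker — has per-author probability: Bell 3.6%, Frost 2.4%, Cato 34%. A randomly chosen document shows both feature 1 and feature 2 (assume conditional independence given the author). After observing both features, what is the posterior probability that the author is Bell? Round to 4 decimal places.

0.1627

With a uniform prior (1/3 each), posterior ∝ likelihood:
  Bell: 0.13 × 0.036 = 0.00468
  Frost: 0.04 × 0.024 = 0.00096
  Cato: 0.068 × 0.34 = 0.02312
Total = 0.02876.
P(Bell | evidence) = 0.00468 / 0.02876 ≈ 0.1627.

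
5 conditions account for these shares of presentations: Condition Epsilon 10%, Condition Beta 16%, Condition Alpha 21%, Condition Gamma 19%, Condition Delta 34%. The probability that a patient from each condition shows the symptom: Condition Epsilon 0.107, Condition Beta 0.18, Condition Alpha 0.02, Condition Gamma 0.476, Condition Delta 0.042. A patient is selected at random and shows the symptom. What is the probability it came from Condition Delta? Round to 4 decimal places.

0.0962

By Bayes' rule, posterior ∝ prior × likelihood:
  Condition Epsilon: 0.1 × 0.107 = 0.0107
  Condition Beta: 0.16 × 0.18 = 0.0288
  Condition Alpha: 0.21 × 0.02 = 0.0042
  Condition Gamma: 0.19 × 0.476 = 0.09044
  Condition Delta: 0.34 × 0.042 = 0.01428
Normalizing constant = 0.14842.
P(Condition Delta | evidence) = 0.01428 / 0.14842 ≈ 0.0962.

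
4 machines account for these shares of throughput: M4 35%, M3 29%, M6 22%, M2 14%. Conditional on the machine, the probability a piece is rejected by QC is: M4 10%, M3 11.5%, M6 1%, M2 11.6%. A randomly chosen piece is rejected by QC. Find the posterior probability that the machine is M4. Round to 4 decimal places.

Compute prior × likelihood for every hypothesis:
  M4: 0.35 × 0.1 = 0.035
  M3: 0.29 × 0.115 = 0.03335
  M6: 0.22 × 0.01 = 0.0022
  M2: 0.14 × 0.116 = 0.01624
Total = 0.08679.
P(M4 | evidence) = 0.035 / 0.08679 ≈ 0.4033.

0.4033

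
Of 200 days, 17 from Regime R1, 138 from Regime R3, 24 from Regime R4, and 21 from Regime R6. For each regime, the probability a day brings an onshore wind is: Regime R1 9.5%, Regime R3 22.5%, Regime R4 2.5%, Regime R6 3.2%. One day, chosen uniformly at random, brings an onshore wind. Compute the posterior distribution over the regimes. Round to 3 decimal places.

By Bayes' rule, posterior ∝ prior × likelihood:
  Regime R1: 0.085 × 0.095 = 0.008075
  Regime R3: 0.69 × 0.225 = 0.15525
  Regime R4: 0.12 × 0.025 = 0.003
  Regime R6: 0.105 × 0.032 = 0.00336
Sum = 0.169685.
P(Regime R1 | onshore) = 0.008075/0.169685 ≈ 0.048
P(Regime R3 | onshore) = 0.15525/0.169685 ≈ 0.915
P(Regime R4 | onshore) = 0.003/0.169685 ≈ 0.018
P(Regime R6 | onshore) = 0.00336/0.169685 ≈ 0.020
(Check: 0.048+0.915+0.018+0.020 = 1.001.)

Regime R1 0.048, Regime R3 0.915, Regime R4 0.018, Regime R6 0.020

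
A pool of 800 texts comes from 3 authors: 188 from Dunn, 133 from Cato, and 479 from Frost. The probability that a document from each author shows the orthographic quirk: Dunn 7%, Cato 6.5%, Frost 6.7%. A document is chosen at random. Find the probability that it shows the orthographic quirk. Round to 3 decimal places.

Unnormalized posteriors (prior × likelihood):
  Dunn: 0.235 × 0.07 = 0.01645
  Cato: 0.16625 × 0.065 = 0.01080625
  Frost: 0.59875 × 0.067 = 0.04011625
P(quirk) = 0.01645 + 0.01080625 + 0.04011625 = 0.0673725 → 0.067.

0.067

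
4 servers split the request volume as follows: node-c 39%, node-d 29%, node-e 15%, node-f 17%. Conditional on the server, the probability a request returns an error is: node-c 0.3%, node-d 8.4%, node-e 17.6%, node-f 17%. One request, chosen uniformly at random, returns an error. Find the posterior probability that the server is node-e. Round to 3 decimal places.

0.327

Unnormalized posteriors (prior × likelihood):
  node-c: 0.39 × 0.003 = 0.00117
  node-d: 0.29 × 0.084 = 0.02436
  node-e: 0.15 × 0.176 = 0.0264
  node-f: 0.17 × 0.17 = 0.0289
Total = 0.08083.
P(node-e | evidence) = 0.0264 / 0.08083 ≈ 0.327.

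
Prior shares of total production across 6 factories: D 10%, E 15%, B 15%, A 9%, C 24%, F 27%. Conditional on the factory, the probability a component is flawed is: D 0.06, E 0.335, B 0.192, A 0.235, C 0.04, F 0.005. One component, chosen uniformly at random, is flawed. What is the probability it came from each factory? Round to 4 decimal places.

By Bayes' rule, posterior ∝ prior × likelihood:
  D: 0.1 × 0.06 = 0.006
  E: 0.15 × 0.335 = 0.05025
  B: 0.15 × 0.192 = 0.0288
  A: 0.09 × 0.235 = 0.02115
  C: 0.24 × 0.04 = 0.0096
  F: 0.27 × 0.005 = 0.00135
Sum = 0.11715.
P(D | flawed) = 0.006/0.11715 ≈ 0.0512
P(E | flawed) = 0.05025/0.11715 ≈ 0.4289
P(B | flawed) = 0.0288/0.11715 ≈ 0.2458
P(A | flawed) = 0.02115/0.11715 ≈ 0.1805
P(C | flawed) = 0.0096/0.11715 ≈ 0.0819
P(F | flawed) = 0.00135/0.11715 ≈ 0.0115

D 0.0512, E 0.4289, B 0.2458, A 0.1805, C 0.0819, F 0.0115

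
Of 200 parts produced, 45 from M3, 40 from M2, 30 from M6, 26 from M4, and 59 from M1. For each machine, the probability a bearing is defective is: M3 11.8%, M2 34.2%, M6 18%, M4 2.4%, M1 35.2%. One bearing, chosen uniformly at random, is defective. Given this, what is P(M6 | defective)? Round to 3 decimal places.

Unnormalized posteriors (prior × likelihood):
  M3: 0.225 × 0.118 = 0.02655
  M2: 0.2 × 0.342 = 0.0684
  M6: 0.15 × 0.18 = 0.027
  M4: 0.13 × 0.024 = 0.00312
  M1: 0.295 × 0.352 = 0.10384
Normalizing constant = 0.22891.
P(M6 | evidence) = 0.027 / 0.22891 ≈ 0.118.

0.118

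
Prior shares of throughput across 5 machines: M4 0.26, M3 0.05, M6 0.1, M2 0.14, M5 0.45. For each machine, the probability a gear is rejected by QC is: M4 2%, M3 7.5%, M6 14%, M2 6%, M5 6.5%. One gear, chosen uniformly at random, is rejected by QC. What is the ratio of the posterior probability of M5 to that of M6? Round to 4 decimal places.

Prior × likelihood for each hypothesis:
  M4: 0.26 × 0.02 = 0.0052
  M3: 0.05 × 0.075 = 0.00375
  M6: 0.1 × 0.14 = 0.014
  M2: 0.14 × 0.06 = 0.0084
  M5: 0.45 × 0.065 = 0.02925
Normalizing constant = 0.0606.
The ratio is 0.02925 / 0.014 (the normalizer cancels) = 2.0893.

2.0893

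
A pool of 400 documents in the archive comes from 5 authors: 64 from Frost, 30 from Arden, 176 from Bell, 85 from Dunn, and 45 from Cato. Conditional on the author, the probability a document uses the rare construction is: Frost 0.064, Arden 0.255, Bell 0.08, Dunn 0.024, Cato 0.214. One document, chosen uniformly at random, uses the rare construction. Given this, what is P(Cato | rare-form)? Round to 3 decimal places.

0.257

By Bayes' rule, posterior ∝ prior × likelihood:
  Frost: 0.16 × 0.064 = 0.01024
  Arden: 0.075 × 0.255 = 0.019125
  Bell: 0.44 × 0.08 = 0.0352
  Dunn: 0.2125 × 0.024 = 0.0051
  Cato: 0.1125 × 0.214 = 0.024075
Sum = 0.09374.
P(Cato | evidence) = 0.024075 / 0.09374 ≈ 0.257.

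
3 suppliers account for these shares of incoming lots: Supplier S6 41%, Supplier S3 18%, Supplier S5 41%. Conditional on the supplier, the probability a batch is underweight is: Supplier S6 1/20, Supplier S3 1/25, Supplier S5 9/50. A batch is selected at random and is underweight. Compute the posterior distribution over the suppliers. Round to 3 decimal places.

Supplier S6 0.202, Supplier S3 0.071, Supplier S5 0.727

By Bayes' rule, posterior ∝ prior × likelihood:
  Supplier S6: 0.41 × 0.05 = 0.0205
  Supplier S3: 0.18 × 0.04 = 0.0072
  Supplier S5: 0.41 × 0.18 = 0.0738
Normalizing constant = 0.1015.
P(Supplier S6 | underweight) = 0.0205/0.1015 ≈ 0.202
P(Supplier S3 | underweight) = 0.0072/0.1015 ≈ 0.071
P(Supplier S5 | underweight) = 0.0738/0.1015 ≈ 0.727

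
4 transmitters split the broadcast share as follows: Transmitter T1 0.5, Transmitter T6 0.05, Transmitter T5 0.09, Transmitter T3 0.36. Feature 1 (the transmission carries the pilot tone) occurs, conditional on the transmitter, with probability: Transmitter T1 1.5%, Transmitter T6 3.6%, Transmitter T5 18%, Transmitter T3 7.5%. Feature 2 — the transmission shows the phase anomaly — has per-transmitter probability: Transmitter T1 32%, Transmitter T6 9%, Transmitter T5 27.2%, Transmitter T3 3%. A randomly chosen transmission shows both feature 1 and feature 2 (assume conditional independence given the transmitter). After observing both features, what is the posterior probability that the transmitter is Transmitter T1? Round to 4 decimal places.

0.3085

Compute prior × likelihood for every hypothesis:
  Transmitter T1: 0.5 × 0.015 × 0.32 = 0.0024
  Transmitter T6: 0.05 × 0.036 × 0.09 = 0.000162
  Transmitter T5: 0.09 × 0.18 × 0.272 = 0.0044064
  Transmitter T3: 0.36 × 0.075 × 0.03 = 0.00081
Total = 0.0077784.
P(Transmitter T1 | evidence) = 0.0024 / 0.0077784 ≈ 0.3085.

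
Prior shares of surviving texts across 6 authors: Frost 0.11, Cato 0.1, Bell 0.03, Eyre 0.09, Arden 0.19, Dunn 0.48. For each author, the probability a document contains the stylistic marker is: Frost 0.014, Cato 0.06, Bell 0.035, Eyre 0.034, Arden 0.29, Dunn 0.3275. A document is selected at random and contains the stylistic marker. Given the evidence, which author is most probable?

Dunn

By Bayes' rule, posterior ∝ prior × likelihood:
  Frost: 0.11 × 0.014 = 0.00154
  Cato: 0.1 × 0.06 = 0.006
  Bell: 0.03 × 0.035 = 0.00105
  Eyre: 0.09 × 0.034 = 0.00306
  Arden: 0.19 × 0.29 = 0.0551
  Dunn: 0.48 × 0.3275 = 0.1572
Sum = 0.22395.
Largest term belongs to Dunn, so Dunn is most probable.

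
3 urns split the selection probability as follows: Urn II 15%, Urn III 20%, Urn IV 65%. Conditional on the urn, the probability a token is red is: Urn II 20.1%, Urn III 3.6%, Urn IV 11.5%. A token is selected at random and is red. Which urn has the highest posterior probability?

Unnormalized posteriors (prior × likelihood):
  Urn II: 0.15 × 0.201 = 0.03015
  Urn III: 0.2 × 0.036 = 0.0072
  Urn IV: 0.65 × 0.115 = 0.07475
Sum = 0.1121.
Largest term belongs to Urn IV, so Urn IV is most probable.

Urn IV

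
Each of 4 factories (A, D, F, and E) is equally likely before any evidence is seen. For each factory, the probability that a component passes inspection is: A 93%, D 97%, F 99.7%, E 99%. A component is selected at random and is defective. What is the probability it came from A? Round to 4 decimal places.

0.6195

Taking complements, P(defective | each) = A 0.07, D 0.03, F 0.003, E 0.01.
Since the prior is uniform, the posterior is proportional to the likelihood:
  A: 0.07
  D: 0.03
  F: 0.003
  E: 0.01
Sum = 0.113.
P(A | evidence) = 0.07 / 0.113 ≈ 0.6195.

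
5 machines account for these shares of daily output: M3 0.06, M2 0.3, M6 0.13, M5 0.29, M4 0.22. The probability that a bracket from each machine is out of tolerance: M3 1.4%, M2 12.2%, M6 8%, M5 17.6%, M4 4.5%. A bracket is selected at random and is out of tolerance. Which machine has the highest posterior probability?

Compute prior × likelihood for every hypothesis:
  M3: 0.06 × 0.014 = 0.00084
  M2: 0.3 × 0.122 = 0.0366
  M6: 0.13 × 0.08 = 0.0104
  M5: 0.29 × 0.176 = 0.05104
  M4: 0.22 × 0.045 = 0.0099
Sum = 0.10878.
Largest term belongs to M5, so M5 is most probable.

M5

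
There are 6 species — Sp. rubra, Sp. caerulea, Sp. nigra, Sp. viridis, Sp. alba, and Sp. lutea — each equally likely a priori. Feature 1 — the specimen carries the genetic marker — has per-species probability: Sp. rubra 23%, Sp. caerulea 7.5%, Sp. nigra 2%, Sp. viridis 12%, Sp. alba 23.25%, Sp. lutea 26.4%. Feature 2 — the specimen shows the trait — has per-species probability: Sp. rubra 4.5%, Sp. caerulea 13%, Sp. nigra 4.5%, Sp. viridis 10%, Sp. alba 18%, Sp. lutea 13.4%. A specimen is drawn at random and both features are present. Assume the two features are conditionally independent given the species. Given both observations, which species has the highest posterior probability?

Since the prior is uniform, the posterior is proportional to the likelihood:
  Sp. rubra: 0.23 × 0.045 = 0.01035
  Sp. caerulea: 0.075 × 0.13 = 0.00975
  Sp. nigra: 0.02 × 0.045 = 0.0009
  Sp. viridis: 0.12 × 0.1 = 0.012
  Sp. alba: 0.2325 × 0.18 = 0.04185
  Sp. lutea: 0.264 × 0.134 = 0.035376
Total = 0.110226.
Largest term belongs to Sp. alba, so Sp. alba is most probable.

Sp. alba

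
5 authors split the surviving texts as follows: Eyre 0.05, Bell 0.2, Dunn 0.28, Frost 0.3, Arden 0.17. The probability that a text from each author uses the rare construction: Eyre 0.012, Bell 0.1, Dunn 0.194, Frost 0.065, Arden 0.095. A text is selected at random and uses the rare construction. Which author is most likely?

Dunn

Unnormalized posteriors (prior × likelihood):
  Eyre: 0.05 × 0.012 = 0.0006
  Bell: 0.2 × 0.1 = 0.02
  Dunn: 0.28 × 0.194 = 0.05432
  Frost: 0.3 × 0.065 = 0.0195
  Arden: 0.17 × 0.095 = 0.01615
Normalizing constant = 0.11057.
Largest term belongs to Dunn, so Dunn is most probable.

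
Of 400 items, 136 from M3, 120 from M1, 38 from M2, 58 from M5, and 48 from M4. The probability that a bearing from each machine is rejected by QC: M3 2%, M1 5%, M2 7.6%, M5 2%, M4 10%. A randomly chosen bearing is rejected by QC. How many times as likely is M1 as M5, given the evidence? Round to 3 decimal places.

Unnormalized posteriors (prior × likelihood):
  M3: 0.34 × 0.02 = 0.0068
  M1: 0.3 × 0.05 = 0.015
  M2: 0.095 × 0.076 = 0.00722
  M5: 0.145 × 0.02 = 0.0029
  M4: 0.12 × 0.1 = 0.012
Sum = 0.04392.
The ratio is 0.015 / 0.0029 (the normalizer cancels) = 5.172.

5.172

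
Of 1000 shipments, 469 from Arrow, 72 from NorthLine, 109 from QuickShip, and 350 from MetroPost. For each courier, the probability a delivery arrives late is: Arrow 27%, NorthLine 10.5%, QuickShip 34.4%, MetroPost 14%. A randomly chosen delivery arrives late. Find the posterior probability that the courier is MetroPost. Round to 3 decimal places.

0.222

Prior × likelihood for each hypothesis:
  Arrow: 0.469 × 0.27 = 0.12663
  NorthLine: 0.072 × 0.105 = 0.00756
  QuickShip: 0.109 × 0.344 = 0.037496
  MetroPost: 0.35 × 0.14 = 0.049
Sum = 0.220686.
P(MetroPost | evidence) = 0.049 / 0.220686 ≈ 0.222.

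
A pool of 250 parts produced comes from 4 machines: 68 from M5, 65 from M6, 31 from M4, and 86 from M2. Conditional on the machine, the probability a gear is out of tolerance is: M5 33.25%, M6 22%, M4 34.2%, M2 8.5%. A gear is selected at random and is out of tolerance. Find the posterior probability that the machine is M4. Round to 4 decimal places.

By Bayes' rule, posterior ∝ prior × likelihood:
  M5: 0.272 × 0.3325 = 0.09044
  M6: 0.26 × 0.22 = 0.0572
  M4: 0.124 × 0.342 = 0.042408
  M2: 0.344 × 0.085 = 0.02924
Sum = 0.219288.
P(M4 | evidence) = 0.042408 / 0.219288 ≈ 0.1934.

0.1934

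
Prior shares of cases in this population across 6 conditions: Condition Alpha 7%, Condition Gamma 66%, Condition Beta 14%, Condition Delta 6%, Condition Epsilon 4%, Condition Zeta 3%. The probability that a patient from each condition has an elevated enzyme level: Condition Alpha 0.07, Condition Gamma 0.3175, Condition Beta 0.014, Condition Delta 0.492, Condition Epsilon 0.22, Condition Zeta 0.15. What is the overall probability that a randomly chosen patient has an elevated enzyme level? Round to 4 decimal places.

0.2592

Prior × likelihood for each hypothesis:
  Condition Alpha: 0.07 × 0.07 = 0.0049
  Condition Gamma: 0.66 × 0.3175 = 0.20955
  Condition Beta: 0.14 × 0.014 = 0.00196
  Condition Delta: 0.06 × 0.492 = 0.02952
  Condition Epsilon: 0.04 × 0.22 = 0.0088
  Condition Zeta: 0.03 × 0.15 = 0.0045
P(elevated) = 0.0049 + 0.20955 + 0.00196 + 0.02952 + 0.0088 + 0.0045 = 0.25923 → 0.2592.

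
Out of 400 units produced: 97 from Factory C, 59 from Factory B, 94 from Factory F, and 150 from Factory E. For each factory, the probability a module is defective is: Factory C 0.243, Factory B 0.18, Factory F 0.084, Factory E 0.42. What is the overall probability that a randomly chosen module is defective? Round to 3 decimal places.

0.263

Compute prior × likelihood for every hypothesis:
  Factory C: 0.2425 × 0.243 = 0.0589275
  Factory B: 0.1475 × 0.18 = 0.02655
  Factory F: 0.235 × 0.084 = 0.01974
  Factory E: 0.375 × 0.42 = 0.1575
P(defective) = 0.0589275 + 0.02655 + 0.01974 + 0.1575 = 0.2627175 → 0.263.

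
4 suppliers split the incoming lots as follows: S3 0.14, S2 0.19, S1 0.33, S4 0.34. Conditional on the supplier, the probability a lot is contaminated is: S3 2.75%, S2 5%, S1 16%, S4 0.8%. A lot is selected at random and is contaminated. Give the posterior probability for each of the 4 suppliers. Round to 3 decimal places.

By Bayes' rule, posterior ∝ prior × likelihood:
  S3: 0.14 × 0.0275 = 0.00385
  S2: 0.19 × 0.05 = 0.0095
  S1: 0.33 × 0.16 = 0.0528
  S4: 0.34 × 0.008 = 0.00272
Sum = 0.06887.
P(S3 | contaminated) = 0.00385/0.06887 ≈ 0.056
P(S2 | contaminated) = 0.0095/0.06887 ≈ 0.138
P(S1 | contaminated) = 0.0528/0.06887 ≈ 0.767
P(S4 | contaminated) = 0.00272/0.06887 ≈ 0.039
(Check: 0.056+0.138+0.767+0.039 = 1.000.)

S3 0.056, S2 0.138, S1 0.767, S4 0.039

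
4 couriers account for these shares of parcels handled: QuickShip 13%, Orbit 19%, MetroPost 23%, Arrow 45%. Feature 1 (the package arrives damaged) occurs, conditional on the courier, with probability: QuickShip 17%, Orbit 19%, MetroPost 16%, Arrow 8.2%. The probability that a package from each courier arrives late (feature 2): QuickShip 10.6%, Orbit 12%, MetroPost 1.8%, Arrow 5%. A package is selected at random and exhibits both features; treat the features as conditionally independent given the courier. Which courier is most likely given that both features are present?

Orbit

Unnormalized posteriors (prior × likelihood):
  QuickShip: 0.13 × 0.17 × 0.106 = 0.0023426
  Orbit: 0.19 × 0.19 × 0.12 = 0.004332
  MetroPost: 0.23 × 0.16 × 0.018 = 0.0006624
  Arrow: 0.45 × 0.082 × 0.05 = 0.001845
Sum = 0.009182.
Largest term belongs to Orbit, so Orbit is most probable.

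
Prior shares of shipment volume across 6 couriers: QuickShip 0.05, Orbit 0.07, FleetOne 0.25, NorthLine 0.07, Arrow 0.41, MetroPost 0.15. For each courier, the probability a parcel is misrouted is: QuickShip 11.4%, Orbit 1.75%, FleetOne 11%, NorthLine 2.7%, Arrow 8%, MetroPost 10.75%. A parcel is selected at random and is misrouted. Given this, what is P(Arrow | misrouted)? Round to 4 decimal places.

Compute prior × likelihood for every hypothesis:
  QuickShip: 0.05 × 0.114 = 0.0057
  Orbit: 0.07 × 0.0175 = 0.001225
  FleetOne: 0.25 × 0.11 = 0.0275
  NorthLine: 0.07 × 0.027 = 0.00189
  Arrow: 0.41 × 0.08 = 0.0328
  MetroPost: 0.15 × 0.1075 = 0.016125
Normalizing constant = 0.08524.
P(Arrow | evidence) = 0.0328 / 0.08524 ≈ 0.3848.

0.3848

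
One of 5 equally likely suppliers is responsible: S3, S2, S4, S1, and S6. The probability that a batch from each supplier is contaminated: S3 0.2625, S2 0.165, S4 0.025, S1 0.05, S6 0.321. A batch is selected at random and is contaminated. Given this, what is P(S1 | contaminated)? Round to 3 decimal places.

With a uniform prior (1/5 each), posterior ∝ likelihood:
  S3: 0.2625
  S2: 0.165
  S4: 0.025
  S1: 0.05
  S6: 0.321
Normalizing constant = 0.8235.
P(S1 | evidence) = 0.05 / 0.8235 ≈ 0.061.

0.061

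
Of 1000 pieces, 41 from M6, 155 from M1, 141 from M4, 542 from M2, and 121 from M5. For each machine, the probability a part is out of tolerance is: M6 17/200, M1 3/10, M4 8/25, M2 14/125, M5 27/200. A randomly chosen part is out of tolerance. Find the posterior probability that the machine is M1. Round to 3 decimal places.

0.270

Prior × likelihood for each hypothesis:
  M6: 0.041 × 0.085 = 0.003485
  M1: 0.155 × 0.3 = 0.0465
  M4: 0.141 × 0.32 = 0.04512
  M2: 0.542 × 0.112 = 0.060704
  M5: 0.121 × 0.135 = 0.016335
Normalizing constant = 0.172144.
P(M1 | evidence) = 0.0465 / 0.172144 ≈ 0.270.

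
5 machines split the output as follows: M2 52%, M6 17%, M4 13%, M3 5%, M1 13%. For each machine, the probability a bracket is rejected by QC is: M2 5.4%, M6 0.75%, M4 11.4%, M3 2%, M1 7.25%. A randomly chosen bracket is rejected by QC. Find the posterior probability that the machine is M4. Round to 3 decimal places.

By Bayes' rule, posterior ∝ prior × likelihood:
  M2: 0.52 × 0.054 = 0.02808
  M6: 0.17 × 0.0075 = 0.001275
  M4: 0.13 × 0.114 = 0.01482
  M3: 0.05 × 0.02 = 0.001
  M1: 0.13 × 0.0725 = 0.009425
Normalizing constant = 0.0546.
P(M4 | evidence) = 0.01482 / 0.0546 ≈ 0.271.

0.271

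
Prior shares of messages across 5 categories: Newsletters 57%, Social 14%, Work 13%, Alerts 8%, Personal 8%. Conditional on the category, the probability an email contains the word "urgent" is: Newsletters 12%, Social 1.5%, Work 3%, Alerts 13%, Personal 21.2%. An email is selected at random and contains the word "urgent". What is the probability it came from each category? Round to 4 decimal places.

Newsletters 0.6722, Social 0.0206, Work 0.0383, Alerts 0.1022, Personal 0.1667

Unnormalized posteriors (prior × likelihood):
  Newsletters: 0.57 × 0.12 = 0.0684
  Social: 0.14 × 0.015 = 0.0021
  Work: 0.13 × 0.03 = 0.0039
  Alerts: 0.08 × 0.13 = 0.0104
  Personal: 0.08 × 0.212 = 0.01696
Total = 0.10176.
P(Newsletters | urgent-flag) = 0.0684/0.10176 ≈ 0.6722
P(Social | urgent-flag) = 0.0021/0.10176 ≈ 0.0206
P(Work | urgent-flag) = 0.0039/0.10176 ≈ 0.0383
P(Alerts | urgent-flag) = 0.0104/0.10176 ≈ 0.1022
P(Personal | urgent-flag) = 0.01696/0.10176 ≈ 0.1667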